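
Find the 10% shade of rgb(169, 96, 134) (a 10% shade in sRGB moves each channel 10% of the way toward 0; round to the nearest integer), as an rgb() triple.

A 10% shade moves each channel 10% toward 0:
  R: 169 − 16.9 = 152.1 → 152
  G: 96 + 0.1×(0−96) = 96 − 9.6 = 86.4 → 86
  B: 134 + 0.1×(0−134) = 134 − 13.4 = 120.6 → 121

rgb(152, 86, 121)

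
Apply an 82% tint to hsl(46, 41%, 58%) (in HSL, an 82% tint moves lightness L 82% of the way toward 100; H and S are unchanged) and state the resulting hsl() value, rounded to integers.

hsl(46, 41%, 92%)

L moves 82% from 58 toward 100: 58 + 34.44 = 92.44 → 92.
H and S are unchanged.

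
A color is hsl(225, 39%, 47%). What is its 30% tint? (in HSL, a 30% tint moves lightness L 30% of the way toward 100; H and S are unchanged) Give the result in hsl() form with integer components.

L moves 30% from 47 toward 100: 47 + 15.9 = 62.9 → 63.
H and S are unchanged.

hsl(225, 39%, 63%)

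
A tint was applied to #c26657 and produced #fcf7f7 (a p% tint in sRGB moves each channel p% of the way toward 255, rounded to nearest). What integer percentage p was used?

95%

#c26657 is rgb(194, 102, 87); #fcf7f7 is rgb(252, 247, 247).
On the B channel (widest range): 247 ≈ 87 + (p/100)(255 − 87), so p ≈ 100×(247 − 87)/(255 − 87) = 16000/168 = 95.24.
p = 95 reproduces all three channels after rounding.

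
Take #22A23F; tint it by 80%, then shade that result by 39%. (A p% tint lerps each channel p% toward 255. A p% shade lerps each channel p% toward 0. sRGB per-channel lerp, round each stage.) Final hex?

#819084

#22A23F is rgb(34, 162, 63).
Lerp each channel 80% toward 255:
  R: 34 + 176.8 = 210.8 → 211
  G: 162 + 0.8×(255−162) = 162 + 74.4 = 236.4 → 236
  B: 63 + 0.8×(255−63) = 63 + 153.6 = 216.6 → 217
After the tint: rgb(211, 236, 217) = #D3ECD9.
A 39% shade moves each channel 39% toward 0:
  R: 211 − 82.29 = 128.71 → 129
  G: 236 − 92.04 = 143.96 → 144
  B: 217 + 0.39×(0−217) = 217 − 84.63 = 132.37 → 132
rgb(129, 144, 132) = #819084.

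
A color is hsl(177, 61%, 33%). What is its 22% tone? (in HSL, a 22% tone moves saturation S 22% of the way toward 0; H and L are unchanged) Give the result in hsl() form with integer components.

hsl(177, 48%, 33%)

S moves 22% from 61 toward 0: 61 − 13.42 = 47.58 → 48.
H and L are unchanged.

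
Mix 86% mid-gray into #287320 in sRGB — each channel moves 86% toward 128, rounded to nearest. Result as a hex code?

#747E73

#287320 is rgb(40, 115, 32).
An 86% tone moves each channel 86% toward 128:
  R: 40 + 0.86×(128−40) = 40 + 75.68 = 115.68 → 116
  G: 115 + 11.18 = 126.18 → 126
  B: 32 + 82.56 = 114.56 → 115
rgb(116, 126, 115) = #747E73.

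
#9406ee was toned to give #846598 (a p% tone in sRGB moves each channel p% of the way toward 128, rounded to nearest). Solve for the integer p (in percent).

78%

#9406ee is rgb(148, 6, 238); #846598 is rgb(132, 101, 152).
On the G channel (widest range): 101 ≈ 6 + (p/100)(128 − 6), so p ≈ 100×(101 − 6)/(128 − 6) = 9500/122 = 77.87.
p = 78 reproduces all three channels after rounding.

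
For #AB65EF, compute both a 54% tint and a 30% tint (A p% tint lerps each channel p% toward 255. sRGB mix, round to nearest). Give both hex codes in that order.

#D8B8F8, #C493F4

#AB65EF is rgb(171, 101, 239).
54% tint:
  R: 171 + 45.36 = 216.36 → 216
  G: 101 + 0.54×(255−101) = 101 + 83.16 = 184.16 → 184
  B: 239 + 0.54×(255−239) = 239 + 8.64 = 247.64 → 248
  → #D8B8F8
30% tint:
  R: 171 + 0.3×(255−171) = 171 + 25.2 = 196.2 → 196
  G: 101 + 0.3×(255−101) = 101 + 46.2 = 147.2 → 147
  B: 239 + 0.3×(255−239) = 239 + 4.8 = 243.8 → 244
  → #C493F4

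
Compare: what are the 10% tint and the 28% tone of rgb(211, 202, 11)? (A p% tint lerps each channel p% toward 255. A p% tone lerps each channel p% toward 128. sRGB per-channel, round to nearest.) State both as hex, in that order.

#D7CF23, #BCB52C

10% tint:
  R: 211 + 0.1×(255−211) = 211 + 4.4 = 215.4 → 215
  G: 202 + 0.1×(255−202) = 202 + 5.3 = 207.3 → 207
  B: 11 + 0.1×(255−11) = 11 + 24.4 = 35.4 → 35
  → #D7CF23
28% tone:
  R: 211 − 23.24 = 187.76 → 188
  G: 202 + 0.28×(128−202) = 202 − 20.72 = 181.28 → 181
  B: 11 + 32.76 = 43.76 → 44
  → #BCB52C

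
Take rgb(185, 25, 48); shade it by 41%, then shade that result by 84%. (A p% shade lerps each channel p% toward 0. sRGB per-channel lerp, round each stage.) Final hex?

A 41% shade moves each channel 41% toward 0:
  R: 185 − 75.85 = 109.15 → 109
  G: 25 + 0.41×(0−25) = 25 − 10.25 = 14.75 → 15
  B: 48 + 0.41×(0−48) = 48 − 19.68 = 28.32 → 28
After the shade: rgb(109, 15, 28) = #6d0f1c.
An 84% shade moves each channel 84% toward 0:
  R: 109 + 0.84×(0−109) = 109 − 91.56 = 17.44 → 17
  G: 15 − 12.6 = 2.4 → 2
  B: 28 − 23.52 = 4.48 → 4
rgb(17, 2, 4) = #110204.

#110204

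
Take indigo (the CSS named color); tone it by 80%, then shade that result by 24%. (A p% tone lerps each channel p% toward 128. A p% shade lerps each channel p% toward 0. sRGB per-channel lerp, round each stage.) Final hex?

CSS indigo is rgb(75, 0, 130).
Per channel, c → c + 0.8(128 − c):
  R: 75 + 0.8×(128−75) = 75 + 42.4 = 117.4 → 117
  G: 0 + 0.8×(128−0) = 0 + 102.4 = 102.4 → 102
  B: 130 + 0.8×(128−130) = 130 − 1.6 = 128.4 → 128
After the tone: rgb(117, 102, 128) = #756680.
Per channel, c → c + 0.24(0 − c):
  R: 117 + 0.24×(0−117) = 117 − 28.08 = 88.92 → 89
  G: 102 + 0.24×(0−102) = 102 − 24.48 = 77.52 → 78
  B: 128 + 0.24×(0−128) = 128 − 30.72 = 97.28 → 97
rgb(89, 78, 97) = #594E61.

#594E61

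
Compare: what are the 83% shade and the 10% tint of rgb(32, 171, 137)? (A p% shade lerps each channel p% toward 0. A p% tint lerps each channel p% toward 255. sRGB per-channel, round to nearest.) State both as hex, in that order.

83% shade:
  R: 32 − 26.56 = 5.44 → 5
  G: 171 − 141.93 = 29.07 → 29
  B: 137 + 0.83×(0−137) = 137 − 113.71 = 23.29 → 23
  → #051D17
10% tint:
  R: 32 + 22.3 = 54.3 → 54
  G: 171 + 8.4 = 179.4 → 179
  B: 137 + 11.8 = 148.8 → 149
  → #36B395

#051D17, #36B395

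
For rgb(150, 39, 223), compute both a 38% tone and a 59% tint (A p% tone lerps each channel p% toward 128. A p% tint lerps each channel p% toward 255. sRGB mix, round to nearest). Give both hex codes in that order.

38% tone:
  R: 150 + 0.38×(128−150) = 150 − 8.36 = 141.64 → 142
  G: 39 + 33.82 = 72.82 → 73
  B: 223 + 0.38×(128−223) = 223 − 36.1 = 186.9 → 187
  → #8E49BB
59% tint:
  R: 150 + 61.95 = 211.95 → 212
  G: 39 + 0.59×(255−39) = 39 + 127.44 = 166.44 → 166
  B: 223 + 18.88 = 241.88 → 242
  → #D4A6F2

#8E49BB, #D4A6F2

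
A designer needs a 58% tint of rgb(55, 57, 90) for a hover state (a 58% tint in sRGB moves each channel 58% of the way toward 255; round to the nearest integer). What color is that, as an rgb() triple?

Per channel, c → c + 0.58(255 − c):
  R: 55 + 116 = 171 → 171
  G: 57 + 114.84 = 171.84 → 172
  B: 90 + 0.58×(255−90) = 90 + 95.7 = 185.7 → 186

rgb(171, 172, 186)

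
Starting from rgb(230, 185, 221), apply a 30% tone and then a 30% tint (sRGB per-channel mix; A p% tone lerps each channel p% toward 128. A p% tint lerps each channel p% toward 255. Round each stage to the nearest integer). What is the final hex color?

Lerp each channel 30% toward 128:
  R: 230 − 30.6 = 199.4 → 199
  G: 185 − 17.1 = 167.9 → 168
  B: 221 + 0.3×(128−221) = 221 − 27.9 = 193.1 → 193
After the tone: rgb(199, 168, 193) = #C7A8C1.
Per channel, c → c + 0.3(255 − c):
  R: 199 + 16.8 = 215.8 → 216
  G: 168 + 0.3×(255−168) = 168 + 26.1 = 194.1 → 194
  B: 193 + 0.3×(255−193) = 193 + 18.6 = 211.6 → 212
rgb(216, 194, 212) = #D8C2D4.

#D8C2D4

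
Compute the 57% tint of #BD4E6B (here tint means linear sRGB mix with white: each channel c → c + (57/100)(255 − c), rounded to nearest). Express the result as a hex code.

#E3B3BF

#BD4E6B is rgb(189, 78, 107).
A 57% tint moves each channel 57% toward 255:
  R: 189 + 37.62 = 226.62 → 227
  G: 78 + 100.89 = 178.89 → 179
  B: 107 + 84.36 = 191.36 → 191
rgb(227, 179, 191) = #E3B3BF.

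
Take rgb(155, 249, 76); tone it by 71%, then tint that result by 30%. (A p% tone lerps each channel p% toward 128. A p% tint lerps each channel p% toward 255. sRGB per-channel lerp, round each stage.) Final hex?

Per channel, c → c + 0.71(128 − c):
  R: 155 + 0.71×(128−155) = 155 − 19.17 = 135.83 → 136
  G: 249 − 85.91 = 163.09 → 163
  B: 76 + 0.71×(128−76) = 76 + 36.92 = 112.92 → 113
After the tone: rgb(136, 163, 113) = #88A371.
A 30% tint moves each channel 30% toward 255:
  R: 136 + 0.3×(255−136) = 136 + 35.7 = 171.7 → 172
  G: 163 + 0.3×(255−163) = 163 + 27.6 = 190.6 → 191
  B: 113 + 42.6 = 155.6 → 156
rgb(172, 191, 156) = #ACBF9C.

#ACBF9C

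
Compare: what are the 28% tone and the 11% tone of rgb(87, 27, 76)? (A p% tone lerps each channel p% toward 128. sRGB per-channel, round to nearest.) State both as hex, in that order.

28% tone:
  R: 87 + 0.28×(128−87) = 87 + 11.48 = 98.48 → 98
  G: 27 + 28.28 = 55.28 → 55
  B: 76 + 0.28×(128−76) = 76 + 14.56 = 90.56 → 91
  → #62375B
11% tone:
  R: 87 + 4.51 = 91.51 → 92
  G: 27 + 11.11 = 38.11 → 38
  B: 76 + 0.11×(128−76) = 76 + 5.72 = 81.72 → 82
  → #5C2652

#62375B, #5C2652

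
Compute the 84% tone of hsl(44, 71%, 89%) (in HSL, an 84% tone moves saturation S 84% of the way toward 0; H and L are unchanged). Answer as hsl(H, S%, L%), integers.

S moves 84% from 71 toward 0: 71 − 59.64 = 11.36 → 11.
H and L are unchanged.

hsl(44, 11%, 89%)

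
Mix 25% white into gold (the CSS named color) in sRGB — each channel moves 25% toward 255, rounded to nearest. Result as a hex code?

CSS gold is rgb(255, 215, 0).
Lerp each channel 25% toward 255:
  R: 255 + 0.25×(255−255) = 255 + 0 = 255 → 255
  G: 215 + 0.25×(255−215) = 215 + 10 = 225 → 225
  B: 0 + 0.25×(255−0) = 0 + 63.75 = 63.75 → 64
rgb(255, 225, 64) = #ffe140.

#ffe140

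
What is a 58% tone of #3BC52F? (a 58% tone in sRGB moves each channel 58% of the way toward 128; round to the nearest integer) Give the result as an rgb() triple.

rgb(99, 157, 94)

#3BC52F is rgb(59, 197, 47).
Lerp each channel 58% toward 128:
  R: 59 + 0.58×(128−59) = 59 + 40.02 = 99.02 → 99
  G: 197 + 0.58×(128−197) = 197 − 40.02 = 156.98 → 157
  B: 47 + 0.58×(128−47) = 47 + 46.98 = 93.98 → 94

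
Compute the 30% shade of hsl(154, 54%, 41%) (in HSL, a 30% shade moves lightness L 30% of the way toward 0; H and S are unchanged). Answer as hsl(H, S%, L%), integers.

hsl(154, 54%, 29%)

L moves 30% from 41 toward 0: 41 − 12.3 = 28.7 → 29.
H and S are unchanged.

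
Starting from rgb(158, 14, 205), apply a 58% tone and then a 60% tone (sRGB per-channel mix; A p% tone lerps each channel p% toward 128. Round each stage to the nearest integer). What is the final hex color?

#856D8D

Per channel, c → c + 0.58(128 − c):
  R: 158 − 17.4 = 140.6 → 141
  G: 14 + 66.12 = 80.12 → 80
  B: 205 + 0.58×(128−205) = 205 − 44.66 = 160.34 → 160
After the tone: rgb(141, 80, 160) = #8D50A0.
Lerp each channel 60% toward 128:
  R: 141 + 0.6×(128−141) = 141 − 7.8 = 133.2 → 133
  G: 80 + 0.6×(128−80) = 80 + 28.8 = 108.8 → 109
  B: 160 − 19.2 = 140.8 → 141
rgb(133, 109, 141) = #856D8D.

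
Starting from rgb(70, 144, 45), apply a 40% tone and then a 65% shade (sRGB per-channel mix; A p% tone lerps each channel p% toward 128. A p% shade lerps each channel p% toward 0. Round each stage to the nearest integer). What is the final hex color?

#21301B

Per channel, c → c + 0.4(128 − c):
  R: 70 + 23.2 = 93.2 → 93
  G: 144 + 0.4×(128−144) = 144 − 6.4 = 137.6 → 138
  B: 45 + 33.2 = 78.2 → 78
After the tone: rgb(93, 138, 78) = #5D8A4E.
Lerp each channel 65% toward 0:
  R: 93 + 0.65×(0−93) = 93 − 60.45 = 32.55 → 33
  G: 138 − 89.7 = 48.3 → 48
  B: 78 + 0.65×(0−78) = 78 − 50.7 = 27.3 → 27
rgb(33, 48, 27) = #21301B.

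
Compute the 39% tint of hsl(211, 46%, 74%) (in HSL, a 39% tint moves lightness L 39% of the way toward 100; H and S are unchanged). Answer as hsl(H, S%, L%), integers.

L moves 39% from 74 toward 100: 74 + 10.14 = 84.14 → 84.
H and S are unchanged.

hsl(211, 46%, 84%)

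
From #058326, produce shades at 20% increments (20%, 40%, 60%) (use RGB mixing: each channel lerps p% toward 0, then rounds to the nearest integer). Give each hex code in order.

#04691e, #034f17, #02340f

#058326 is rgb(5, 131, 38).
20%: (5 − 1 = 4→4, 131 − 26.2 = 104.8→105, 38 − 7.6 = 30.4→30) → #04691e
40%: (5 − 2 = 3→3, 131 − 52.4 = 78.6→79, 38 − 15.2 = 22.8→23) → #034f17
60%: (5 − 3 = 2→2, 131 − 78.6 = 52.4→52, 38 − 22.8 = 15.2→15) → #02340f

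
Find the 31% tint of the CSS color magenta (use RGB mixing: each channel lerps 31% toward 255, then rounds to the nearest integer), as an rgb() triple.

rgb(255, 79, 255)

CSS magenta is rgb(255, 0, 255).
Per channel, c → c + 0.31(255 − c):
  R: 255 + 0 = 255 → 255
  G: 0 + 0.31×(255−0) = 0 + 79.05 = 79.05 → 79
  B: 255 + 0.31×(255−255) = 255 + 0 = 255 → 255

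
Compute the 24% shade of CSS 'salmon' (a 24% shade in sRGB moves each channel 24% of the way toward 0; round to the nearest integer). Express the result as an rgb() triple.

CSS salmon is rgb(250, 128, 114).
A 24% shade moves each channel 24% toward 0:
  R: 250 + 0.24×(0−250) = 250 − 60 = 190 → 190
  G: 128 − 30.72 = 97.28 → 97
  B: 114 + 0.24×(0−114) = 114 − 27.36 = 86.64 → 87

rgb(190, 97, 87)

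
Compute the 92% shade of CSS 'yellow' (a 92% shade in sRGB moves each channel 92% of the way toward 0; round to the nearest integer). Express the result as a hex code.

#141400

CSS yellow is rgb(255, 255, 0).
A 92% shade moves each channel 92% toward 0:
  R: 255 + 0.92×(0−255) = 255 − 234.6 = 20.4 → 20
  G: 255 − 234.6 = 20.4 → 20
  B: 0 + 0 = 0 → 0
rgb(20, 20, 0) = #141400.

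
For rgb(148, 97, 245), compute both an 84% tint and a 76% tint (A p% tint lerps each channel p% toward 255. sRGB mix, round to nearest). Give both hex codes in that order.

#eee6fd, #e5d9fd

84% tint:
  R: 148 + 0.84×(255−148) = 148 + 89.88 = 237.88 → 238
  G: 97 + 0.84×(255−97) = 97 + 132.72 = 229.72 → 230
  B: 245 + 8.4 = 253.4 → 253
  → #eee6fd
76% tint:
  R: 148 + 0.76×(255−148) = 148 + 81.32 = 229.32 → 229
  G: 97 + 0.76×(255−97) = 97 + 120.08 = 217.08 → 217
  B: 245 + 7.6 = 252.6 → 253
  → #e5d9fd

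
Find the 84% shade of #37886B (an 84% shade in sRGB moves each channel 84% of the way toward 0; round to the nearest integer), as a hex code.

#37886B is rgb(55, 136, 107).
Per channel, c → c + 0.84(0 − c):
  R: 55 + 0.84×(0−55) = 55 − 46.2 = 8.8 → 9
  G: 136 + 0.84×(0−136) = 136 − 114.24 = 21.76 → 22
  B: 107 − 89.88 = 17.12 → 17
rgb(9, 22, 17) = #091611.

#091611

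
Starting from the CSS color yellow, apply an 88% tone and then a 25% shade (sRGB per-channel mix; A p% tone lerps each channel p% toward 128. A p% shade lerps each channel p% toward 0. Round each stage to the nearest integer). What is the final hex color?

CSS yellow is rgb(255, 255, 0).
Lerp each channel 88% toward 128:
  R: 255 + 0.88×(128−255) = 255 − 111.76 = 143.24 → 143
  G: 255 + 0.88×(128−255) = 255 − 111.76 = 143.24 → 143
  B: 0 + 112.64 = 112.64 → 113
After the tone: rgb(143, 143, 113) = #8f8f71.
Per channel, c → c + 0.25(0 − c):
  R: 143 − 35.75 = 107.25 → 107
  G: 143 − 35.75 = 107.25 → 107
  B: 113 − 28.25 = 84.75 → 85
rgb(107, 107, 85) = #6b6b55.

#6b6b55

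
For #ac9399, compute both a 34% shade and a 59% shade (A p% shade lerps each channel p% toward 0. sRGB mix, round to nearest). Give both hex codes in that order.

#726165, #473c3f

#ac9399 is rgb(172, 147, 153).
34% shade:
  R: 172 − 58.48 = 113.52 → 114
  G: 147 − 49.98 = 97.02 → 97
  B: 153 + 0.34×(0−153) = 153 − 52.02 = 100.98 → 101
  → #726165
59% shade:
  R: 172 − 101.48 = 70.52 → 71
  G: 147 + 0.59×(0−147) = 147 − 86.73 = 60.27 → 60
  B: 153 + 0.59×(0−153) = 153 − 90.27 = 62.73 → 63
  → #473c3f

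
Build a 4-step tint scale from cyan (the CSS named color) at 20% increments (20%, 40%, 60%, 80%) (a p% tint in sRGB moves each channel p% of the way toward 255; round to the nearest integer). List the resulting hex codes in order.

CSS cyan is rgb(0, 255, 255).
20%: (0 + 51 = 51→51, 255→255, 255→255) → #33FFFF
40%: (0 + 102 = 102→102, 255→255, 255→255) → #66FFFF
60%: (0 + 153 = 153→153, 255→255, 255→255) → #99FFFF
80%: (0 + 204 = 204→204, 255→255, 255→255) → #CCFFFF

#33FFFF, #66FFFF, #99FFFF, #CCFFFF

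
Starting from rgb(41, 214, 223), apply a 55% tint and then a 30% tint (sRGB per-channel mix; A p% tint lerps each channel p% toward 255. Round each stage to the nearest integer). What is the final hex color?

#bcf2f5

Per channel, c → c + 0.55(255 − c):
  R: 41 + 0.55×(255−41) = 41 + 117.7 = 158.7 → 159
  G: 214 + 22.55 = 236.55 → 237
  B: 223 + 0.55×(255−223) = 223 + 17.6 = 240.6 → 241
After the tint: rgb(159, 237, 241) = #9fedf1.
A 30% tint moves each channel 30% toward 255:
  R: 159 + 0.3×(255−159) = 159 + 28.8 = 187.8 → 188
  G: 237 + 5.4 = 242.4 → 242
  B: 241 + 4.2 = 245.2 → 245
rgb(188, 242, 245) = #bcf2f5.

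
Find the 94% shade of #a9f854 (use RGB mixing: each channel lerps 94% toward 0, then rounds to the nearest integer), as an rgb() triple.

#a9f854 is rgb(169, 248, 84).
Per channel, c → c + 0.94(0 − c):
  R: 169 + 0.94×(0−169) = 169 − 158.86 = 10.14 → 10
  G: 248 + 0.94×(0−248) = 248 − 233.12 = 14.88 → 15
  B: 84 − 78.96 = 5.04 → 5

rgb(10, 15, 5)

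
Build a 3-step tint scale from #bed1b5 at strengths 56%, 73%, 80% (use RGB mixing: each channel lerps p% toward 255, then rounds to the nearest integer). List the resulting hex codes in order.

#bed1b5 is rgb(190, 209, 181).
56%: (190 + 36.4 = 226.4→226, 209 + 25.76 = 234.76→235, 181 + 41.44 = 222.44→222) → #e2ebde
73%: (190 + 47.45 = 237.45→237, 209 + 33.58 = 242.58→243, 181 + 54.02 = 235.02→235) → #edf3eb
80%: (190 + 52 = 242→242, 209 + 36.8 = 245.8→246, 181 + 59.2 = 240.2→240) → #f2f6f0

#e2ebde, #edf3eb, #f2f6f0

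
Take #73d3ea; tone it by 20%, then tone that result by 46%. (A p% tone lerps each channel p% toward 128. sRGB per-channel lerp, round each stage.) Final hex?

#73d3ea is rgb(115, 211, 234).
Lerp each channel 20% toward 128:
  R: 115 + 2.6 = 117.6 → 118
  G: 211 + 0.2×(128−211) = 211 − 16.6 = 194.4 → 194
  B: 234 + 0.2×(128−234) = 234 − 21.2 = 212.8 → 213
After the tone: rgb(118, 194, 213) = #76c2d5.
Lerp each channel 46% toward 128:
  R: 118 + 4.6 = 122.6 → 123
  G: 194 + 0.46×(128−194) = 194 − 30.36 = 163.64 → 164
  B: 213 + 0.46×(128−213) = 213 − 39.1 = 173.9 → 174
rgb(123, 164, 174) = #7ba4ae.

#7ba4ae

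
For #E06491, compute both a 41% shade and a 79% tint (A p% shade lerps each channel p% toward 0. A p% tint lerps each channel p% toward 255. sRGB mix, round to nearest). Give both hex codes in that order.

#843B56, #F8DEE8

#E06491 is rgb(224, 100, 145).
41% shade:
  R: 224 − 91.84 = 132.16 → 132
  G: 100 + 0.41×(0−100) = 100 − 41 = 59 → 59
  B: 145 − 59.45 = 85.55 → 86
  → #843B56
79% tint:
  R: 224 + 0.79×(255−224) = 224 + 24.49 = 248.49 → 248
  G: 100 + 0.79×(255−100) = 100 + 122.45 = 222.45 → 222
  B: 145 + 0.79×(255−145) = 145 + 86.9 = 231.9 → 232
  → #F8DEE8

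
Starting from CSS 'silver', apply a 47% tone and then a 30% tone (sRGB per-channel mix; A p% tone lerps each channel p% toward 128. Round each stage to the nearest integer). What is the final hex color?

#989898

CSS silver is rgb(192, 192, 192).
Per channel, c → c + 0.47(128 − c):
  R: 192 + 0.47×(128−192) = 192 − 30.08 = 161.92 → 162
  G: 192 + 0.47×(128−192) = 192 − 30.08 = 161.92 → 162
  B: 192 + 0.47×(128−192) = 192 − 30.08 = 161.92 → 162
After the tone: rgb(162, 162, 162) = #A2A2A2.
A 30% tone moves each channel 30% toward 128:
  R: 162 − 10.2 = 151.8 → 152
  G: 162 − 10.2 = 151.8 → 152
  B: 162 + 0.3×(128−162) = 162 − 10.2 = 151.8 → 152
rgb(152, 152, 152) = #989898.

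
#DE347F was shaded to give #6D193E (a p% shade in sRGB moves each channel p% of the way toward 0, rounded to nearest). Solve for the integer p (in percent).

51%

#DE347F is rgb(222, 52, 127); #6D193E is rgb(109, 25, 62).
On the R channel (widest range): 109 ≈ 222 + (p/100)(0 − 222), so p ≈ 100×(109 − 222)/(0 − 222) = -11300/-222 = 50.90.
p = 51 reproduces all three channels after rounding.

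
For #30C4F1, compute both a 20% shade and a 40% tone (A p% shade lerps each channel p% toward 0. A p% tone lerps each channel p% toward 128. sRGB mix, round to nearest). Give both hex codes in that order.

#30C4F1 is rgb(48, 196, 241).
20% shade:
  R: 48 − 9.6 = 38.4 → 38
  G: 196 + 0.2×(0−196) = 196 − 39.2 = 156.8 → 157
  B: 241 − 48.2 = 192.8 → 193
  → #269DC1
40% tone:
  R: 48 + 0.4×(128−48) = 48 + 32 = 80 → 80
  G: 196 + 0.4×(128−196) = 196 − 27.2 = 168.8 → 169
  B: 241 + 0.4×(128−241) = 241 − 45.2 = 195.8 → 196
  → #50A9C4

#269DC1, #50A9C4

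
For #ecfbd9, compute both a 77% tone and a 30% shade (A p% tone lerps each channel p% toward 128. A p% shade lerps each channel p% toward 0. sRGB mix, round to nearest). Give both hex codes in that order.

#ecfbd9 is rgb(236, 251, 217).
77% tone:
  R: 236 + 0.77×(128−236) = 236 − 83.16 = 152.84 → 153
  G: 251 + 0.77×(128−251) = 251 − 94.71 = 156.29 → 156
  B: 217 − 68.53 = 148.47 → 148
  → #999c94
30% shade:
  R: 236 + 0.3×(0−236) = 236 − 70.8 = 165.2 → 165
  G: 251 + 0.3×(0−251) = 251 − 75.3 = 175.7 → 176
  B: 217 + 0.3×(0−217) = 217 − 65.1 = 151.9 → 152
  → #a5b098

#999c94, #a5b098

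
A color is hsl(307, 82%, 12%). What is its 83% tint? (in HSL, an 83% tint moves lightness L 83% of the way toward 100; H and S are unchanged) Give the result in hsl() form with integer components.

hsl(307, 82%, 85%)

L moves 83% from 12 toward 100: 12 + 73.04 = 85.04 → 85.
H and S are unchanged.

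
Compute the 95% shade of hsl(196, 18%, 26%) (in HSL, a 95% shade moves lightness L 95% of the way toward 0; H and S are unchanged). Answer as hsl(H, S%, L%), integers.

hsl(196, 18%, 1%)

L moves 95% from 26 toward 0: 26 − 24.7 = 1.3 → 1.
H and S are unchanged.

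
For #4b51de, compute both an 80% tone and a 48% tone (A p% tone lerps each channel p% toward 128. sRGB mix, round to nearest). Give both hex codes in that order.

#757793, #6468b1

#4b51de is rgb(75, 81, 222).
80% tone:
  R: 75 + 0.8×(128−75) = 75 + 42.4 = 117.4 → 117
  G: 81 + 0.8×(128−81) = 81 + 37.6 = 118.6 → 119
  B: 222 + 0.8×(128−222) = 222 − 75.2 = 146.8 → 147
  → #757793
48% tone:
  R: 75 + 25.44 = 100.44 → 100
  G: 81 + 0.48×(128−81) = 81 + 22.56 = 103.56 → 104
  B: 222 + 0.48×(128−222) = 222 − 45.12 = 176.88 → 177
  → #6468b1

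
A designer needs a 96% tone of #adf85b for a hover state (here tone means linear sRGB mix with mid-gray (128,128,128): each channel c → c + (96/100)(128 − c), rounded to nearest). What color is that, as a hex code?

#adf85b is rgb(173, 248, 91).
Lerp each channel 96% toward 128:
  R: 173 + 0.96×(128−173) = 173 − 43.2 = 129.8 → 130
  G: 248 − 115.2 = 132.8 → 133
  B: 91 + 35.52 = 126.52 → 127
rgb(130, 133, 127) = #82857f.

#82857f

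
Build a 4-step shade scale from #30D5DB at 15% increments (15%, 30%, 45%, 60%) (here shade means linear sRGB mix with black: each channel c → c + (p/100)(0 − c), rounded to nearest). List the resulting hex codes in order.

#30D5DB is rgb(48, 213, 219).
15%: (48 − 7.2 = 40.8→41, 213 − 31.95 = 181.05→181, 219 − 32.85 = 186.15→186) → #29B5BA
30%: (48 − 14.4 = 33.6→34, 213 − 63.9 = 149.1→149, 219 − 65.7 = 153.3→153) → #229599
45%: (48 − 21.6 = 26.4→26, 213 − 95.85 = 117.15→117, 219 − 98.55 = 120.45→120) → #1A7578
60%: (48 − 28.8 = 19.2→19, 213 − 127.8 = 85.2→85, 219 − 131.4 = 87.6→88) → #135558

#29B5BA, #229599, #1A7578, #135558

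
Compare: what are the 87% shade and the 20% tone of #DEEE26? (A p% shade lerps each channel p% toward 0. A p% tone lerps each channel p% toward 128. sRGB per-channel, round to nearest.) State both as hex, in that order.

#1D1F05, #CBD838

#DEEE26 is rgb(222, 238, 38).
87% shade:
  R: 222 + 0.87×(0−222) = 222 − 193.14 = 28.86 → 29
  G: 238 + 0.87×(0−238) = 238 − 207.06 = 30.94 → 31
  B: 38 − 33.06 = 4.94 → 5
  → #1D1F05
20% tone:
  R: 222 − 18.8 = 203.2 → 203
  G: 238 + 0.2×(128−238) = 238 − 22 = 216 → 216
  B: 38 + 0.2×(128−38) = 38 + 18 = 56 → 56
  → #CBD838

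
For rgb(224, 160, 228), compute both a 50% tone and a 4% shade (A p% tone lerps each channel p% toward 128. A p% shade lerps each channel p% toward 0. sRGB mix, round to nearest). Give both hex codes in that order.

50% tone:
  R: 224 − 48 = 176 → 176
  G: 160 − 16 = 144 → 144
  B: 228 − 50 = 178 → 178
  → #B090B2
4% shade:
  R: 224 − 8.96 = 215.04 → 215
  G: 160 + 0.04×(0−160) = 160 − 6.4 = 153.6 → 154
  B: 228 − 9.12 = 218.88 → 219
  → #D79ADB

#B090B2, #D79ADB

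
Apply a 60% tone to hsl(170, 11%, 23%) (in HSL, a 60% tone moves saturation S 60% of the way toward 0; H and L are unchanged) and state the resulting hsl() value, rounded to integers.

hsl(170, 4%, 23%)

S moves 60% from 11 toward 0: 11 − 6.6 = 4.4 → 4.
H and L are unchanged.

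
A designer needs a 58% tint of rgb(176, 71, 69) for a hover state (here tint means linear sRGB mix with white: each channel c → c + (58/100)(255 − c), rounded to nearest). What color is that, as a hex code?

#DEB2B1

A 58% tint moves each channel 58% toward 255:
  R: 176 + 0.58×(255−176) = 176 + 45.82 = 221.82 → 222
  G: 71 + 0.58×(255−71) = 71 + 106.72 = 177.72 → 178
  B: 69 + 107.88 = 176.88 → 177
rgb(222, 178, 177) = #DEB2B1.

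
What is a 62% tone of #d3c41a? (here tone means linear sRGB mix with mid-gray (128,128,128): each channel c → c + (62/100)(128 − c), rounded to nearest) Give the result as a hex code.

#d3c41a is rgb(211, 196, 26).
Lerp each channel 62% toward 128:
  R: 211 + 0.62×(128−211) = 211 − 51.46 = 159.54 → 160
  G: 196 − 42.16 = 153.84 → 154
  B: 26 + 0.62×(128−26) = 26 + 63.24 = 89.24 → 89
rgb(160, 154, 89) = #a09a59.

#a09a59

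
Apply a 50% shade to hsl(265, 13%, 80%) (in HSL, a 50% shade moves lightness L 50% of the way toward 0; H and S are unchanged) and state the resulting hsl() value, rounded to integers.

hsl(265, 13%, 40%)

L moves 50% from 80 toward 0: 80 − 40 = 40 → 40.
H and S are unchanged.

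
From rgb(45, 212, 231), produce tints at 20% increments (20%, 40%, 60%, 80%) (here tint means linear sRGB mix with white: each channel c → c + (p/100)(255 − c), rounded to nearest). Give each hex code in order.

#57ddec, #81e5f1, #abeef5, #d5f6fa

20%: (45 + 42 = 87→87, 212 + 8.6 = 220.6→221, 231 + 4.8 = 235.8→236) → #57ddec
40%: (45 + 84 = 129→129, 212 + 17.2 = 229.2→229, 231 + 9.6 = 240.6→241) → #81e5f1
60%: (45 + 126 = 171→171, 212 + 25.8 = 237.8→238, 231 + 14.4 = 245.4→245) → #abeef5
80%: (45 + 168 = 213→213, 212 + 34.4 = 246.4→246, 231 + 19.2 = 250.2→250) → #d5f6fa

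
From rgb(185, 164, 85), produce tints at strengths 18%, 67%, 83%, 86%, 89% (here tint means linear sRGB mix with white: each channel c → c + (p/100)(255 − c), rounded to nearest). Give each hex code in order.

#C6B474, #E8E1C7, #F3F0E2, #F5F2E7, #F7F5EC

18%: (185 + 12.6 = 197.6→198, 164 + 16.38 = 180.38→180, 85 + 30.6 = 115.6→116) → #C6B474
67%: (185 + 46.9 = 231.9→232, 164 + 60.97 = 224.97→225, 85 + 113.9 = 198.9→199) → #E8E1C7
83%: (185 + 58.1 = 243.1→243, 164 + 75.53 = 239.53→240, 85 + 141.1 = 226.1→226) → #F3F0E2
86%: (185 + 60.2 = 245.2→245, 164 + 78.26 = 242.26→242, 85 + 146.2 = 231.2→231) → #F5F2E7
89%: (185 + 62.3 = 247.3→247, 164 + 80.99 = 244.99→245, 85 + 151.3 = 236.3→236) → #F7F5EC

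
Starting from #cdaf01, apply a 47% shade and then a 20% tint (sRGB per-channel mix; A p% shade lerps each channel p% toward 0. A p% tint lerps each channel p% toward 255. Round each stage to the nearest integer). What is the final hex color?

#8a7d34

#cdaf01 is rgb(205, 175, 1).
Per channel, c → c + 0.47(0 − c):
  R: 205 − 96.35 = 108.65 → 109
  G: 175 + 0.47×(0−175) = 175 − 82.25 = 92.75 → 93
  B: 1 + 0.47×(0−1) = 1 − 0.47 = 0.53 → 1
After the shade: rgb(109, 93, 1) = #6d5d01.
Per channel, c → c + 0.2(255 − c):
  R: 109 + 0.2×(255−109) = 109 + 29.2 = 138.2 → 138
  G: 93 + 0.2×(255−93) = 93 + 32.4 = 125.4 → 125
  B: 1 + 0.2×(255−1) = 1 + 50.8 = 51.8 → 52
rgb(138, 125, 52) = #8a7d34.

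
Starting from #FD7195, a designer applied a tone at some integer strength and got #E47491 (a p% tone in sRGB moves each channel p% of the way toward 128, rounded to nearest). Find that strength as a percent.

20%

#FD7195 is rgb(253, 113, 149); #E47491 is rgb(228, 116, 145).
On the R channel (widest range): 228 ≈ 253 + (p/100)(128 − 253), so p ≈ 100×(228 − 253)/(128 − 253) = -2500/-125 = 20.00.
p = 20 reproduces all three channels after rounding.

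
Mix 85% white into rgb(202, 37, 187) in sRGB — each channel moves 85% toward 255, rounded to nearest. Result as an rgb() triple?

An 85% tint moves each channel 85% toward 255:
  R: 202 + 0.85×(255−202) = 202 + 45.05 = 247.05 → 247
  G: 37 + 0.85×(255−37) = 37 + 185.3 = 222.3 → 222
  B: 187 + 57.8 = 244.8 → 245

rgb(247, 222, 245)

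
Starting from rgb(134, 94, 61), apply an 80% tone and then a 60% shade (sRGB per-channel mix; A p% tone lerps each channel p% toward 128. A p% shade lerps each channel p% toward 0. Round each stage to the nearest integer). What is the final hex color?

#34302e

Lerp each channel 80% toward 128:
  R: 134 + 0.8×(128−134) = 134 − 4.8 = 129.2 → 129
  G: 94 + 0.8×(128−94) = 94 + 27.2 = 121.2 → 121
  B: 61 + 0.8×(128−61) = 61 + 53.6 = 114.6 → 115
After the tone: rgb(129, 121, 115) = #817973.
A 60% shade moves each channel 60% toward 0:
  R: 129 + 0.6×(0−129) = 129 − 77.4 = 51.6 → 52
  G: 121 − 72.6 = 48.4 → 48
  B: 115 + 0.6×(0−115) = 115 − 69 = 46 → 46
rgb(52, 48, 46) = #34302e.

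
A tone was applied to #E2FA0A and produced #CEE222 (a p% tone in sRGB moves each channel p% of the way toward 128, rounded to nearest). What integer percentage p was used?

#E2FA0A is rgb(226, 250, 10); #CEE222 is rgb(206, 226, 34).
On the G channel (widest range): 226 ≈ 250 + (p/100)(128 − 250), so p ≈ 100×(226 − 250)/(128 − 250) = -2400/-122 = 19.67.
p = 20 reproduces all three channels after rounding.

20%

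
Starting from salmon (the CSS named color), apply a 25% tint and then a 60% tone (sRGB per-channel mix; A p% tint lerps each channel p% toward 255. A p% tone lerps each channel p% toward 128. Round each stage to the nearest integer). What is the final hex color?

CSS salmon is rgb(250, 128, 114).
A 25% tint moves each channel 25% toward 255:
  R: 250 + 0.25×(255−250) = 250 + 1.25 = 251.25 → 251
  G: 128 + 31.75 = 159.75 → 160
  B: 114 + 0.25×(255−114) = 114 + 35.25 = 149.25 → 149
After the tint: rgb(251, 160, 149) = #fba095.
Lerp each channel 60% toward 128:
  R: 251 + 0.6×(128−251) = 251 − 73.8 = 177.2 → 177
  G: 160 − 19.2 = 140.8 → 141
  B: 149 − 12.6 = 136.4 → 136
rgb(177, 141, 136) = #b18d88.

#b18d88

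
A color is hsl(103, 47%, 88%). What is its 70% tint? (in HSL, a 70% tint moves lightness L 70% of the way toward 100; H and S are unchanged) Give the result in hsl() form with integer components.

L moves 70% from 88 toward 100: 88 + 8.4 = 96.4 → 96.
H and S are unchanged.

hsl(103, 47%, 96%)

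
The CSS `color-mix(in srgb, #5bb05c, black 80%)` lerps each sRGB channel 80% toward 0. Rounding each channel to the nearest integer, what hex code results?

#5bb05c is rgb(91, 176, 92).
Lerp each channel 80% toward 0:
  R: 91 + 0.8×(0−91) = 91 − 72.8 = 18.2 → 18
  G: 176 + 0.8×(0−176) = 176 − 140.8 = 35.2 → 35
  B: 92 + 0.8×(0−92) = 92 − 73.6 = 18.4 → 18
rgb(18, 35, 18) = #122312.

#122312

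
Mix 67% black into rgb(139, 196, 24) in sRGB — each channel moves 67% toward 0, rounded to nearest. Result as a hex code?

#2E4108

Lerp each channel 67% toward 0:
  R: 139 + 0.67×(0−139) = 139 − 93.13 = 45.87 → 46
  G: 196 − 131.32 = 64.68 → 65
  B: 24 + 0.67×(0−24) = 24 − 16.08 = 7.92 → 8
rgb(46, 65, 8) = #2E4108.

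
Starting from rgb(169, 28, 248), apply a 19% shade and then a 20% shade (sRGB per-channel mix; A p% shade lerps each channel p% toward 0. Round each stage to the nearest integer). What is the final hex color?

Lerp each channel 19% toward 0:
  R: 169 + 0.19×(0−169) = 169 − 32.11 = 136.89 → 137
  G: 28 + 0.19×(0−28) = 28 − 5.32 = 22.68 → 23
  B: 248 + 0.19×(0−248) = 248 − 47.12 = 200.88 → 201
After the shade: rgb(137, 23, 201) = #8917C9.
Per channel, c → c + 0.2(0 − c):
  R: 137 + 0.2×(0−137) = 137 − 27.4 = 109.6 → 110
  G: 23 + 0.2×(0−23) = 23 − 4.6 = 18.4 → 18
  B: 201 + 0.2×(0−201) = 201 − 40.2 = 160.8 → 161
rgb(110, 18, 161) = #6E12A1.

#6E12A1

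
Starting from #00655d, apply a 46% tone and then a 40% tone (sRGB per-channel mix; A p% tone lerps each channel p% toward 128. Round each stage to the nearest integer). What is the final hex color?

#00655d is rgb(0, 101, 93).
A 46% tone moves each channel 46% toward 128:
  R: 0 + 0.46×(128−0) = 0 + 58.88 = 58.88 → 59
  G: 101 + 0.46×(128−101) = 101 + 12.42 = 113.42 → 113
  B: 93 + 0.46×(128−93) = 93 + 16.1 = 109.1 → 109
After the tone: rgb(59, 113, 109) = #3b716d.
Per channel, c → c + 0.4(128 − c):
  R: 59 + 27.6 = 86.6 → 87
  G: 113 + 6 = 119 → 119
  B: 109 + 7.6 = 116.6 → 117
rgb(87, 119, 117) = #577775.

#577775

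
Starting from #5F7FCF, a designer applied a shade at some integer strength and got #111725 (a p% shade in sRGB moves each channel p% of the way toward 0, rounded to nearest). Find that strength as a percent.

82%

#5F7FCF is rgb(95, 127, 207); #111725 is rgb(17, 23, 37).
On the B channel (widest range): 37 ≈ 207 + (p/100)(0 − 207), so p ≈ 100×(37 − 207)/(0 − 207) = -17000/-207 = 82.13.
p = 82 reproduces all three channels after rounding.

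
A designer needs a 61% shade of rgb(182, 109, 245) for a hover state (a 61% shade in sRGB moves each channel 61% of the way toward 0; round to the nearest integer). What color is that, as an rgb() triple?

Per channel, c → c + 0.61(0 − c):
  R: 182 + 0.61×(0−182) = 182 − 111.02 = 70.98 → 71
  G: 109 + 0.61×(0−109) = 109 − 66.49 = 42.51 → 43
  B: 245 + 0.61×(0−245) = 245 − 149.45 = 95.55 → 96

rgb(71, 43, 96)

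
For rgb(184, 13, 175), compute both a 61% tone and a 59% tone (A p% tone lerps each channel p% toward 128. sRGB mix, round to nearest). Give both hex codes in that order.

61% tone:
  R: 184 + 0.61×(128−184) = 184 − 34.16 = 149.84 → 150
  G: 13 + 0.61×(128−13) = 13 + 70.15 = 83.15 → 83
  B: 175 + 0.61×(128−175) = 175 − 28.67 = 146.33 → 146
  → #965392
59% tone:
  R: 184 + 0.59×(128−184) = 184 − 33.04 = 150.96 → 151
  G: 13 + 67.85 = 80.85 → 81
  B: 175 + 0.59×(128−175) = 175 − 27.73 = 147.27 → 147
  → #975193

#965392, #975193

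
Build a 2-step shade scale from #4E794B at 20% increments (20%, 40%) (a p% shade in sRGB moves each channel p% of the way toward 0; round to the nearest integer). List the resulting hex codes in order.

#4E794B is rgb(78, 121, 75).
20%: (78 − 15.6 = 62.4→62, 121 − 24.2 = 96.8→97, 75 − 15 = 60→60) → #3E613C
40%: (78 − 31.2 = 46.8→47, 121 − 48.4 = 72.6→73, 75 − 30 = 45→45) → #2F492D

#3E613C, #2F492D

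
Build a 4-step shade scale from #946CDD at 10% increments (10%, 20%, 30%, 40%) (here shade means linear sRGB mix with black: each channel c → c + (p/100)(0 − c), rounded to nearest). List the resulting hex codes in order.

#8561C7, #7656B1, #684C9B, #594185

#946CDD is rgb(148, 108, 221).
10%: (148 − 14.8 = 133.2→133, 108 − 10.8 = 97.2→97, 221 − 22.1 = 198.9→199) → #8561C7
20%: (148 − 29.6 = 118.4→118, 108 − 21.6 = 86.4→86, 221 − 44.2 = 176.8→177) → #7656B1
30%: (148 − 44.4 = 103.6→104, 108 − 32.4 = 75.6→76, 221 − 66.3 = 154.7→155) → #684C9B
40%: (148 − 59.2 = 88.8→89, 108 − 43.2 = 64.8→65, 221 − 88.4 = 132.6→133) → #594185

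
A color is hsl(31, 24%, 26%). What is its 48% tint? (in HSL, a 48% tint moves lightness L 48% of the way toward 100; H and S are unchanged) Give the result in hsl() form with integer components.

hsl(31, 24%, 62%)

L moves 48% from 26 toward 100: 26 + 35.52 = 61.52 → 62.
H and S are unchanged.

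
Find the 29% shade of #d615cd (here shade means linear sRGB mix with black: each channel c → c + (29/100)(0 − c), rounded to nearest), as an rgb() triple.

#d615cd is rgb(214, 21, 205).
Per channel, c → c + 0.29(0 − c):
  R: 214 + 0.29×(0−214) = 214 − 62.06 = 151.94 → 152
  G: 21 − 6.09 = 14.91 → 15
  B: 205 + 0.29×(0−205) = 205 − 59.45 = 145.55 → 146

rgb(152, 15, 146)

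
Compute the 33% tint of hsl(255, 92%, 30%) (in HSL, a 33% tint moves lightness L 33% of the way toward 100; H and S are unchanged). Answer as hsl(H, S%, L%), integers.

hsl(255, 92%, 53%)

L moves 33% from 30 toward 100: 30 + 23.1 = 53.1 → 53.
H and S are unchanged.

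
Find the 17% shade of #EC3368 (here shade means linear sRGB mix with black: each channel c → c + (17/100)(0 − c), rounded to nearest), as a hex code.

#EC3368 is rgb(236, 51, 104).
Lerp each channel 17% toward 0:
  R: 236 − 40.12 = 195.88 → 196
  G: 51 + 0.17×(0−51) = 51 − 8.67 = 42.33 → 42
  B: 104 − 17.68 = 86.32 → 86
rgb(196, 42, 86) = #C42A56.

#C42A56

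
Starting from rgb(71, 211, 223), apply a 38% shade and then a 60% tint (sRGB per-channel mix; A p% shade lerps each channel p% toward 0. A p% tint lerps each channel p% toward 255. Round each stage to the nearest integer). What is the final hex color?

Per channel, c → c + 0.38(0 − c):
  R: 71 + 0.38×(0−71) = 71 − 26.98 = 44.02 → 44
  G: 211 + 0.38×(0−211) = 211 − 80.18 = 130.82 → 131
  B: 223 − 84.74 = 138.26 → 138
After the shade: rgb(44, 131, 138) = #2c838a.
A 60% tint moves each channel 60% toward 255:
  R: 44 + 0.6×(255−44) = 44 + 126.6 = 170.6 → 171
  G: 131 + 74.4 = 205.4 → 205
  B: 138 + 70.2 = 208.2 → 208
rgb(171, 205, 208) = #abcdd0.

#abcdd0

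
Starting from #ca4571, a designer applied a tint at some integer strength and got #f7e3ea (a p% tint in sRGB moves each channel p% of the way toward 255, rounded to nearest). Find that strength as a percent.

85%

#ca4571 is rgb(202, 69, 113); #f7e3ea is rgb(247, 227, 234).
On the G channel (widest range): 227 ≈ 69 + (p/100)(255 − 69), so p ≈ 100×(227 − 69)/(255 − 69) = 15800/186 = 84.95.
p = 85 reproduces all three channels after rounding.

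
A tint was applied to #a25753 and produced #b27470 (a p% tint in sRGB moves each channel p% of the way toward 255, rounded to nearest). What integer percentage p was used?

17%

#a25753 is rgb(162, 87, 83); #b27470 is rgb(178, 116, 112).
On the B channel (widest range): 112 ≈ 83 + (p/100)(255 − 83), so p ≈ 100×(112 − 83)/(255 − 83) = 2900/172 = 16.86.
p = 17 reproduces all three channels after rounding.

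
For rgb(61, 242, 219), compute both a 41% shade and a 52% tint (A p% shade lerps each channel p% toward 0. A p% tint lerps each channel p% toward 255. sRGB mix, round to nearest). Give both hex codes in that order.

#248F81, #A2F9EE

41% shade:
  R: 61 − 25.01 = 35.99 → 36
  G: 242 + 0.41×(0−242) = 242 − 99.22 = 142.78 → 143
  B: 219 − 89.79 = 129.21 → 129
  → #248F81
52% tint:
  R: 61 + 0.52×(255−61) = 61 + 100.88 = 161.88 → 162
  G: 242 + 6.76 = 248.76 → 249
  B: 219 + 18.72 = 237.72 → 238
  → #A2F9EE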